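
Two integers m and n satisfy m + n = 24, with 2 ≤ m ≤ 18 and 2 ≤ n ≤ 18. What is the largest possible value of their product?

144

For a fixed sum, the product mn is largest when m and n are as close as possible.
Taking m = 12 and n = 12 (both in [2, 18]) gives mn = 144.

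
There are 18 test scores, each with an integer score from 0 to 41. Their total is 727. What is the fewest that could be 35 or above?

Each value short of 35 is at most 34, costing at least 41 − 34 = 7 against the maximum total of 738.
We can afford to lose at most 738 − 727 = 11, so at most ⌊11/7⌋ = 1 fall short, and at least 17 are ≥ 35.
Exactly 17 works: 17 values at 41 and 1 at 34 total 731; lower one of the high values by 4 (still ≥ 35) to hit 727.

17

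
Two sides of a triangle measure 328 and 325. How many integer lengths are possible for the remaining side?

The triangle inequality gives |328 − 325| < c < 328 + 325, i.e. 3 < c < 653.
So c can be any integer from 4 to 652: 649 values.

649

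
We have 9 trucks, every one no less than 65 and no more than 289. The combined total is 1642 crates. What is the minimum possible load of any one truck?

65

To make one truck as small as possible, make the other 8 as large as possible.
The other 8 can take up 8 × 289 = 2312 ≥ 1642 − 65, so one truck can sit at its floor of 65.
Achievable: one at 65 and the other 8 totalling 1577, which fits since 8 × 65 ≤ 1577 ≤ 8 × 289.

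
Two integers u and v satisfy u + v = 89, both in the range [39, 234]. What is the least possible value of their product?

1950

Since u + v is fixed, pushing one of them to its bound minimizes the product.
The extreme feasible split is u = 39, v = 50, giving uv = 1950.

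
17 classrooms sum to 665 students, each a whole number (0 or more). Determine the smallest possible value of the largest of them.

Some value must be at least ⌈665/17⌉ = 40, since 17 × 39 = 663 < 665.
Achievable: 2 of them at 40 and 15 at 39 total 665.

40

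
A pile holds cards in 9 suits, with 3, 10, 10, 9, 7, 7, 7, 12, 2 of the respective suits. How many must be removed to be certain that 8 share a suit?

In the worst case you take as many as possible of each suit without reaching 8: 3 + 7 + 7 + 7 + 7 + 7 + 7 + 7 + 2 = 54.
The next one must give 8 of some suit, so 54 + 1 = 55.

55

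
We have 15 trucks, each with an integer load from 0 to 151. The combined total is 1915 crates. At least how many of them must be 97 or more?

9

Each value short of 97 is at most 96, costing at least 151 − 96 = 55 against the maximum total of 2265.
We can afford to lose at most 2265 − 1915 = 350, so at most ⌊350/55⌋ = 6 fall short, and at least 9 are ≥ 97.
Exactly 9 works: 9 values at 151 and 6 at 96 total 1935; lower one of the high values by 20 (still ≥ 97) to hit 1915.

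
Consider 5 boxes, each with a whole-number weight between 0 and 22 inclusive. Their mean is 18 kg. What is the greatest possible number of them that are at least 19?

The total is 5 × 18 = 90.
Suppose k of them are at least 19. Those contribute at least 19 each and the other 5 − k at least 0 each.
So the total is at least 19k + 0(5 − k) = 0 + 19k. This must be ≤ 90, giving k ≤ 4.
k = 4 is achieved by 4 values at 19 and 1 at 0, total 76; add 14 to one value (staying below 19) to reach 90.

4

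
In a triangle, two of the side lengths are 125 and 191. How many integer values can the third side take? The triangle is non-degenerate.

249

The triangle inequality gives |125 − 191| < c < 125 + 191, i.e. 66 < c < 316.
So c can be any integer from 67 to 315: 249 values.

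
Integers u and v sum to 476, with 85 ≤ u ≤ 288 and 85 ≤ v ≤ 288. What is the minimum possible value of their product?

54144

uv = u(476 − u) is concave in u, so over [188, 288] it is minimized at an endpoint.
At the endpoint u = 188, v = 476 − 188 = 288, so uv = 188 × 288 = 54144.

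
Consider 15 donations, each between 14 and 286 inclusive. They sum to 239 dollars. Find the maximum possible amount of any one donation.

To make one donation as large as possible, make the other 14 as small as possible.
The other 14 contribute at least 14 × 14 = 196, leaving at most 239 − 196 = 43.
Since 43 ≤ 286, this is achievable: one at 43 and 14 at 14.

43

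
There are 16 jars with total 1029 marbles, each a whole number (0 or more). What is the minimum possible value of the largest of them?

The average is 1029/16 > 64, so not all 16 can be 64 or less; the largest is ≥ 65.
Equality holds with 5 values of 65 and 11 values of 64.

65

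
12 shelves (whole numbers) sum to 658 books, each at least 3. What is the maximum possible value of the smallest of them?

If every one of the 12 were at least 55, the total would be at least 12 × 55 = 660 > 658.
Achievable: 2 of them at 54 and 10 at 55 total 658.

54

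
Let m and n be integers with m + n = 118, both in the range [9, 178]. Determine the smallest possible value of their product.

mn = m(118 − m) is concave in m, so over [9, 109] it is minimized at an endpoint.
At the endpoint m = 9, n = 118 − 9 = 109, so mn = 9 × 109 = 981.

981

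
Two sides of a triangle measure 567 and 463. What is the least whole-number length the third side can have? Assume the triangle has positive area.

The third side must exceed |567 − 463| = 104.
The smallest integer above 104 is 105.

105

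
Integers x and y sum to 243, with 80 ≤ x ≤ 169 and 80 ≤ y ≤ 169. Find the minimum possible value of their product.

13040

For a fixed sum, xy is smallest when x and y are as far apart as possible.
The extreme feasible split is x = 80, y = 163, giving xy = 13040.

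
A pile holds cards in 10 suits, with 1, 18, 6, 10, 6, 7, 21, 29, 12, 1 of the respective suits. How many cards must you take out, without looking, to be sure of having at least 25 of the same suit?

107

In the worst case you take as many as possible of each suit without reaching 25: 1 + 18 + 6 + 10 + 6 + 7 + 21 + 24 + 12 + 1 = 106.
The next one must give 25 of some suit, so 106 + 1 = 107.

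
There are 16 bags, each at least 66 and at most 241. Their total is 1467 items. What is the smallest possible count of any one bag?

66

Minimizing one value means maximizing the remaining 15.
The other 15 can take up 15 × 241 = 3615 ≥ 1467 − 66, so one bag can sit at its floor of 66.
Achievable: one at 66 and the other 15 totalling 1401, which fits since 15 × 66 ≤ 1401 ≤ 15 × 241.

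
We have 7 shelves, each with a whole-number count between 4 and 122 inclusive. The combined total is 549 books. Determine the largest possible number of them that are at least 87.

With k values at 87 or above and the rest at least 4, the sum is at least 28 + 83k.
Since the sum is 549, we need 83k ≤ 521, i.e. k ≤ 6.
k = 6 is achieved by 6 values at 87 and 1 at 4, total 526; add 23 to one value (staying below 87) to reach 549.

6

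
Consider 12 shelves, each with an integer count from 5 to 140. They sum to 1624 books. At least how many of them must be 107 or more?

Suppose at most 12 − j of them reach 107; then j values are ≤ 106 and the rest ≤ 140.
The total is then ≤ 106·j + 140·(12 − j) = 1680 − 34j. For this to be ≥ 1624 we need j ≤ 1, so at least 12 − 1 = 11 must reach 107.
Exactly 11 works: 11 values at 140 and 1 at 106 total 1646; lower one of the high values by 22 (still ≥ 107) to hit 1624.

11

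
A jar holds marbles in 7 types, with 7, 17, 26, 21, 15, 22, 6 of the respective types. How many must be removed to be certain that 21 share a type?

In the worst case you take as many as possible of each type without reaching 21: 7 + 17 + 20 + 20 + 15 + 20 + 6 = 105.
The next one must give 21 of some type, so 105 + 1 = 106.

106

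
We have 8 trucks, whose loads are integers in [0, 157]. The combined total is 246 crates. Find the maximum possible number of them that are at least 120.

2

Suppose k of them are at least 120. Those contribute at least 120 each and the other 8 − k at least 0 each.
So the total is at least 120k + 0(8 − k) = 0 + 120k. This must be ≤ 246, giving k ≤ 2.
k = 2 is achieved by 2 values at 120 and 6 at 0, total 240; add 6 to one value (staying below 120) to reach 246.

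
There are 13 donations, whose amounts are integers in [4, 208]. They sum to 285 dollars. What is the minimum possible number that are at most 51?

Let j be the number exceeding 51. Then the total is ≥ 52·j + 4·(13 − j) = 52 + 48j.
So 48j ≤ 233 and j ≤ 4; hence at least 13 − 4 = 9 are ≤ 51.
Exactly 9 works: 9 values at 4 and 4 at 52 total 244; raise one of the low values by 41 (still ≤ 51) to hit 285.

9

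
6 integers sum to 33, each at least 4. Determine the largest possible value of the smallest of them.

5

The 6 values sum to 33, so their minimum is at most ⌊33/6⌋ = 5.
Equality holds with 3 values of 5 and 3 values of 6.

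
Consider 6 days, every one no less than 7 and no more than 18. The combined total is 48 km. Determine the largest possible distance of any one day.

13

To make one day as large as possible, make the other 5 as small as possible.
The other 5 contribute at least 5 × 7 = 35, leaving at most 48 − 35 = 13.
Since 13 ≤ 18, this is achievable: one at 13 and 5 at 7.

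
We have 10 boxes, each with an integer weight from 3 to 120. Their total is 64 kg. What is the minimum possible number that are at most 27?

9

If only k of them are at most 27, the other 10 − k are at least 28, so the total is at least (10 − k)·28 + k·3.
This is ≤ 64, so (10 − k)·28 + 3k ≤ 64, which gives k ≥ 9.
Exactly 9 works: 9 values at 3 and 1 at 28 total 55; raise one of the low values by 9 (still ≤ 27) to hit 64.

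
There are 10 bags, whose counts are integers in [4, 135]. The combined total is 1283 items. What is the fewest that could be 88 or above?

9

Each value short of 88 is at most 87, costing at least 135 − 87 = 48 against the maximum total of 1350.
We can afford to lose at most 1350 − 1283 = 67, so at most ⌊67/48⌋ = 1 fall short, and at least 9 are ≥ 88.
Exactly 9 works: 9 values at 135 and 1 at 87 total 1302; lower one of the high values by 19 (still ≥ 88) to hit 1283.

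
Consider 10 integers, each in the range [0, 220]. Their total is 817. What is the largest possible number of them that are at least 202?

Suppose k of them are at least 202. Those contribute at least 202 each and the other 10 − k at least 0 each.
So the total is at least 202k + 0(10 − k) = 0 + 202k. This must be ≤ 817, giving k ≤ 4.
k = 4 is achieved by 4 values at 202 and 6 at 0, total 808; add 9 to one value (staying below 202) to reach 817.

4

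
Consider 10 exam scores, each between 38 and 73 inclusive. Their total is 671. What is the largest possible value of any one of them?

To make one score as large as possible, make the other 9 as small as possible.
The other 9 contribute at least 9 × 38 = 342, leaving at most 671 − 342 = 329.
But each score is capped at 73, so the maximum is 73.
Achievable: one at 73 and the other 9 totalling 598, which fits since 9 × 38 ≤ 598 ≤ 9 × 73.

73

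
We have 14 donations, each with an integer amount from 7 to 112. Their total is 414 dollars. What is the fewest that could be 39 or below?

5

If only k of them are at most 39, the other 14 − k are at least 40, so the total is at least (14 − k)·40 + k·7.
This is ≤ 414, so (14 − k)·40 + 7k ≤ 414, which gives k ≥ 5.
Exactly 5 works: 5 values at 7 and 9 at 40 total 395; raise one of the low values by 19 (still ≤ 39) to hit 414.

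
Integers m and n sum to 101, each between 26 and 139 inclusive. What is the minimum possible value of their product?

Since m + n is fixed, pushing one of them to its bound minimizes the product.
At the endpoint m = 26, n = 101 − 26 = 75, so mn = 26 × 75 = 1950.

1950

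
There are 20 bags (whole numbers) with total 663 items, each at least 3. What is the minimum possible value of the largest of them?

34

Some value must be at least ⌈663/20⌉ = 34, since 20 × 33 = 660 < 663.
Achievable: 3 of them at 34 and 17 at 33 total 663.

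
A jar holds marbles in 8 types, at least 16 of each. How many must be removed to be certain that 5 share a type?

33

In the worst case you draw 4 of each of the 8 types: 8 × 4 = 32.
One more forces 5 of some type, so 32 + 1 = 33.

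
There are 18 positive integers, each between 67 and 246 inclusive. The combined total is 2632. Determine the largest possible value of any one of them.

246

To make one integer as large as possible, make the other 17 as small as possible.
The other 17 contribute at least 17 × 67 = 1139, leaving at most 2632 − 1139 = 1493.
But each integer is capped at 246, so the maximum is 246.
Achievable: one at 246 and the other 17 totalling 2386, which fits since 17 × 67 ≤ 2386 ≤ 17 × 246.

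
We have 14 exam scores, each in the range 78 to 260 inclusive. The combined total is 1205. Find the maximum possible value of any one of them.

191

Maximizing one value means minimizing the remaining 13.
The other 13 contribute at least 13 × 78 = 1014, leaving at most 1205 − 1014 = 191.
Since 191 ≤ 260, this is achievable: one at 191 and 13 at 78.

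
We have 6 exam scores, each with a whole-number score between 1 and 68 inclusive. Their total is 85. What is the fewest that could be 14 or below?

If only k of them are at most 14, the other 6 − k are at least 15, so the total is at least (6 − k)·15 + k·1.
This is ≤ 85, so (6 − k)·15 + 1k ≤ 85, which gives k ≥ 1.
Exactly 1 works: 1 value at 1 and 5 at 15 total 76; raise one of the low values by 9 (still ≤ 14) to hit 85.

1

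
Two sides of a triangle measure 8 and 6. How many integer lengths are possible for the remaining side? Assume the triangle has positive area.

The triangle inequality gives |8 − 6| < c < 8 + 6, i.e. 2 < c < 14.
So c can be any integer from 3 to 13: 11 values.

11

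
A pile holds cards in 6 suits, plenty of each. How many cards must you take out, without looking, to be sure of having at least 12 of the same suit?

You could draw 11 of every suit without reaching 12 of any — 66 in all.
One more forces 12 of some suit, so 66 + 1 = 67.

67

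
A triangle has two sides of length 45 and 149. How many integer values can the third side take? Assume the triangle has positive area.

89

The triangle inequality gives |45 − 149| < c < 45 + 149, i.e. 104 < c < 194.
So c can be any integer from 105 to 193: 89 values.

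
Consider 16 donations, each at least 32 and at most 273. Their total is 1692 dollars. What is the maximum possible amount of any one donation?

273

Maximizing one value means minimizing the remaining 15.
The other 15 contribute at least 15 × 32 = 480, leaving at most 1692 − 480 = 1212.
But each donation is capped at 273, so the maximum is 273.
Achievable: one at 273 and the other 15 totalling 1419, which fits since 15 × 32 ≤ 1419 ≤ 15 × 273.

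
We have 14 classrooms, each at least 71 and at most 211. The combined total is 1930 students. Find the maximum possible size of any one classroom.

Maximizing one value means minimizing the remaining 13.
The other 13 contribute at least 13 × 71 = 923, leaving at most 1930 − 923 = 1007.
But each classroom is capped at 211, so the maximum is 211.
Achievable: one at 211 and the other 13 totalling 1719, which fits since 13 × 71 ≤ 1719 ≤ 13 × 211.

211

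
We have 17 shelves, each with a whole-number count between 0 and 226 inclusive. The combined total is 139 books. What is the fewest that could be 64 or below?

If only k of them are at most 64, the other 17 − k are at least 65, so the total is at least (17 − k)·65 + k·0.
This is ≤ 139, so (17 − k)·65 + 0k ≤ 139, which gives k ≥ 15.
Exactly 15 works: 15 values at 0 and 2 at 65 total 130; raise one of the low values by 9 (still ≤ 64) to hit 139.

15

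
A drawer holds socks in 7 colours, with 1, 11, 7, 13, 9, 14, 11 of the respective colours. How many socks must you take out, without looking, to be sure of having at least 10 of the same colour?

54

In the worst case you take as many as possible of each colour without reaching 10: 1 + 9 + 7 + 9 + 9 + 9 + 9 = 53.
The next one must give 10 of some colour, so 53 + 1 = 54.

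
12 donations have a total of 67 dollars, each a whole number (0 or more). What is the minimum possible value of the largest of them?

The average is 67/12 > 5, so not all 12 can be 5 or less; the largest is ≥ 6.
Equality holds with 7 values of 6 and 5 values of 5.

6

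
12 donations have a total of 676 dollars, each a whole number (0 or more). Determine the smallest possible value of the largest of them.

57

If every one of the 12 were at most 56, the total would be at most 12 × 56 = 672 < 676.
Taking 8 copies of 56 and 4 copies of 57 gives exactly 676, so 57 is attained.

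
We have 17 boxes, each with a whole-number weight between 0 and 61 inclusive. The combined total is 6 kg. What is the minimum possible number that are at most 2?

15

If only k of them are at most 2, the other 17 − k are at least 3, so the total is at least (17 − k)·3 + k·0.
This is ≤ 6, so (17 − k)·3 + 0k ≤ 6, which gives k ≥ 15.
Exactly 15 works: 15 values at 0 and 2 at 3 total 6.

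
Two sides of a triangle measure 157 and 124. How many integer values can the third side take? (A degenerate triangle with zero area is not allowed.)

The triangle inequality gives |157 − 124| < c < 157 + 124, i.e. 33 < c < 281.
So c can be any integer from 34 to 280: 247 values.

247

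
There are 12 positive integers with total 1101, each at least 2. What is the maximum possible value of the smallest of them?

91

If every one of the 12 were at least 92, the total would be at least 12 × 92 = 1104 > 1101.
Equality holds with 3 values of 91 and 9 values of 92.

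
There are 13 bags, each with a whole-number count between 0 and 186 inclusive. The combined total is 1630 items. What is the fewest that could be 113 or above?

Each value short of 113 is at most 112, costing at least 186 − 112 = 74 against the maximum total of 2418.
We can afford to lose at most 2418 − 1630 = 788, so at most ⌊788/74⌋ = 10 fall short, and at least 3 are ≥ 113.
Exactly 3 works: 3 values at 186 and 10 at 112 total 1678; lower one of the high values by 48 (still ≥ 113) to hit 1630.

3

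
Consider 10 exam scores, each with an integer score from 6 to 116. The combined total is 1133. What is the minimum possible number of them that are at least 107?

8

Each value short of 107 is at most 106, costing at least 116 − 106 = 10 against the maximum total of 1160.
We can afford to lose at most 1160 − 1133 = 27, so at most ⌊27/10⌋ = 2 fall short, and at least 8 are ≥ 107.
Exactly 8 works: 8 values at 116 and 2 at 106 total 1140; lower one of the high values by 7 (still ≥ 107) to hit 1133.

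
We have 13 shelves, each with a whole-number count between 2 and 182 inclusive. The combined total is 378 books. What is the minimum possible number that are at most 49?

6

Let j be the number exceeding 49. Then the total is ≥ 50·j + 2·(13 − j) = 26 + 48j.
So 48j ≤ 352 and j ≤ 7; hence at least 13 − 7 = 6 are ≤ 49.
Exactly 6 works: 6 values at 2 and 7 at 50 total 362; raise one of the low values by 16 (still ≤ 49) to hit 378.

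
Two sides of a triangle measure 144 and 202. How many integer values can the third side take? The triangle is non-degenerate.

287

The triangle inequality gives |144 − 202| < c < 144 + 202, i.e. 58 < c < 346.
So c can be any integer from 59 to 345: 287 values.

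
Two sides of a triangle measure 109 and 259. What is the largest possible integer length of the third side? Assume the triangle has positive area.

The third side must be less than 109 + 259 = 368.
The largest integer below 368 is 367.

367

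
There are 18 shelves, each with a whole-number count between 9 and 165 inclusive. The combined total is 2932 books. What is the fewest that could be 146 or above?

17

If only k of them are at least 146, the other 18 − k are at most 145, so the total is at most k·165 + (18 − k)·145.
This must reach 2932, so k·165 + (18 − k)·145 ≥ 2932, giving k ≥ 17.
Exactly 17 works: 17 values at 165 and 1 at 145 total 2950; lower one of the high values by 18 (still ≥ 146) to hit 2932.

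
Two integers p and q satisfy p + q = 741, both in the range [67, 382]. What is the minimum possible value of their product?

137138

For a fixed sum, pq is smallest when p and q are as far apart as possible.
At the endpoint p = 359, q = 741 − 359 = 382, so pq = 359 × 382 = 137138.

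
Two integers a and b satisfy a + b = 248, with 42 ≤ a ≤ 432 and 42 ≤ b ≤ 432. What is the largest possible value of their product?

With a + b fixed, ab peaks when the two are closest together.
Taking a = 124 and b = 124 (both in [42, 432]) gives ab = 15376.

15376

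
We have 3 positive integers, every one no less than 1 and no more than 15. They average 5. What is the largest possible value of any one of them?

13

To make one integer as large as possible, make the other 2 as small as possible.
The total is 3 × 5 = 15.
The other 2 contribute at least 2 × 1 = 2, leaving at most 15 − 2 = 13.
Since 13 ≤ 15, this is achievable: one at 13 and 2 at 1.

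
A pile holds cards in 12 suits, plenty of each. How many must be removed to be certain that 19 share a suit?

217

In the worst case you draw 18 of each of the 12 suits: 12 × 18 = 216.
One more forces 19 of some suit, so 216 + 1 = 217.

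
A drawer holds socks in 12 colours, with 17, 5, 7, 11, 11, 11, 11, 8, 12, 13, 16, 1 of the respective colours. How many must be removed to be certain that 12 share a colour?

In the worst case you take as many as possible of each colour without reaching 12: 11 + 5 + 7 + 11 + 11 + 11 + 11 + 8 + 11 + 11 + 11 + 1 = 109.
The next one must give 12 of some colour, so 109 + 1 = 110.

110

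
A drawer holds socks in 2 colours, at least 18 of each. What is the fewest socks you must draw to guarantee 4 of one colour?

7

In the worst case you draw 3 of each of the 2 colours: 2 × 3 = 6.
One more forces 4 of some colour, so 6 + 1 = 7.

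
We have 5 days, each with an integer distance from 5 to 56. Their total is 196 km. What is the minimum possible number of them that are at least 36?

Each value short of 36 is at most 35, costing at least 56 − 35 = 21 against the maximum total of 280.
We can afford to lose at most 280 − 196 = 84, so at most ⌊84/21⌋ = 4 fall short, and at least 1 are ≥ 36.
Exactly 1 works: 1 value at 56 and 4 at 35 total 196.

1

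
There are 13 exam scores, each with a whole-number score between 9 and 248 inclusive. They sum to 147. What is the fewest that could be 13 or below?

7

If only k of them are at most 13, the other 13 − k are at least 14, so the total is at least (13 − k)·14 + k·9.
This is ≤ 147, so (13 − k)·14 + 9k ≤ 147, which gives k ≥ 7.
Exactly 7 works: 7 values at 9 and 6 at 14 total 147.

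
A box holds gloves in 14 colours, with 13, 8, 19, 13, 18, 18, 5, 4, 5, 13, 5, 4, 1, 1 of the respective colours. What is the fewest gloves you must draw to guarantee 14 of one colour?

112

In the worst case you take as many as possible of each colour without reaching 14: 13 + 8 + 13 + 13 + 13 + 13 + 5 + 4 + 5 + 13 + 5 + 4 + 1 + 1 = 111.
The next one must give 14 of some colour, so 111 + 1 = 112.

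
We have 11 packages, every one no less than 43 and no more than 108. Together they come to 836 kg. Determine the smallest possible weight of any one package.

43

Minimizing one value means maximizing the remaining 10.
The other 10 can take up 10 × 108 = 1080 ≥ 836 − 43, so one package can sit at its floor of 43.
Achievable: one at 43 and the other 10 totalling 793, which fits since 10 × 43 ≤ 793 ≤ 10 × 108.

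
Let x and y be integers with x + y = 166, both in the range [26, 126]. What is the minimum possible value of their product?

Since x + y is fixed, pushing one of them to its bound minimizes the product.
At the endpoint x = 40, y = 166 − 40 = 126, so xy = 40 × 126 = 5040.

5040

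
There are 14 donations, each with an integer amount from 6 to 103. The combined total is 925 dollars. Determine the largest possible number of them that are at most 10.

5

Suppose k of them are at most 10. Those contribute at most 10 each and the rest at most 103 each.
So the total is at most 10k + 103(14 − k) = 1442 − 93k. This must still be ≥ 925, so k ≤ 5.
k = 5 is achieved by 5 values at 10 and 9 at 103, total 977; lower one of the 103's by 52 (still > 10) to reach 925.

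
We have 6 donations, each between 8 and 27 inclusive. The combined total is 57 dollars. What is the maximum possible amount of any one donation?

To make one donation as large as possible, make the other 5 as small as possible.
The other 5 contribute at least 5 × 8 = 40, leaving at most 57 − 40 = 17.
Since 17 ≤ 27, this is achievable: one at 17 and 5 at 8.

17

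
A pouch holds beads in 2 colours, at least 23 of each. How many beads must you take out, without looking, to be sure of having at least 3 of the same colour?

In the worst case you draw 2 of each of the 2 colours: 2 × 2 = 4.
One more forces 3 of some colour, so 4 + 1 = 5.

5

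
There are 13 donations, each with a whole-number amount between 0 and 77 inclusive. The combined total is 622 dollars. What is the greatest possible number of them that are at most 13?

Each value at 13 or below falls at least 77 − 13 = 64 short of the ceiling 77.
The ceiling total is 13 × 77 = 1001, and we need 622, so at most ⌊(1001 − 622)/64⌋ = 5 can be that low.
k = 5 is achieved by 5 values at 13 and 8 at 77, total 681; lower one of the 77's by 59 (still > 13) to reach 622.

5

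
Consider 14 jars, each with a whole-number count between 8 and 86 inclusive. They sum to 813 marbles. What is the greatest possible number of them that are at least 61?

13

If k of the values are ≥ 61, the total is ≥ 61k + 8(14 − k).
Setting 61k + 8(14 − k) ≤ 813 gives 53k ≤ 701, so k ≤ 13.
k = 13 is achieved by 13 values at 61 and 1 at 8, total 801; add 12 to one value (staying below 61) to reach 813.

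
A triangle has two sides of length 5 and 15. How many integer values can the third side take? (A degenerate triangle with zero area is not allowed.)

The triangle inequality gives |5 − 15| < c < 5 + 15, i.e. 10 < c < 20.
So c can be any integer from 11 to 19: 9 values.

9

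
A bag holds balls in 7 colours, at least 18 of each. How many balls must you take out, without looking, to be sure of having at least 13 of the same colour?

85

In the worst case you draw 12 of each of the 7 colours: 7 × 12 = 84.
One more forces 13 of some colour, so 84 + 1 = 85.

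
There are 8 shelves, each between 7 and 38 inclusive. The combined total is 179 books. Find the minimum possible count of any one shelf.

7

Minimizing one value means maximizing the remaining 7.
The other 7 can take up 7 × 38 = 266 ≥ 179 − 7, so one shelf can sit at its floor of 7.
Achievable: one at 7 and the other 7 totalling 172, which fits since 7 × 7 ≤ 172 ≤ 7 × 38.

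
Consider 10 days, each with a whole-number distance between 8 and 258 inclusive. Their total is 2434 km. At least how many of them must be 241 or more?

2

Suppose at most 10 − j of them reach 241; then j values are ≤ 240 and the rest ≤ 258.
The total is then ≤ 240·j + 258·(10 − j) = 2580 − 18j. For this to be ≥ 2434 we need j ≤ 8, so at least 10 − 8 = 2 must reach 241.
Exactly 2 works: 2 values at 258 and 8 at 240 total 2436; lower one of the high values by 2 (still ≥ 241) to hit 2434.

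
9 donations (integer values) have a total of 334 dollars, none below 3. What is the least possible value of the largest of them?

38

If every one of the 9 were at most 37, the total would be at most 9 × 37 = 333 < 334.
Taking 8 copies of 37 and 1 copy of 38 gives exactly 334, so 38 is attained.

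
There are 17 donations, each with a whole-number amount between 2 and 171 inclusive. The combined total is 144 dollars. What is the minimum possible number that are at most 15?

10

If only k of them are at most 15, the other 17 − k are at least 16, so the total is at least (17 − k)·16 + k·2.
This is ≤ 144, so (17 − k)·16 + 2k ≤ 144, which gives k ≥ 10.
Exactly 10 works: 10 values at 2 and 7 at 16 total 132; raise one of the low values by 12 (still ≤ 15) to hit 144.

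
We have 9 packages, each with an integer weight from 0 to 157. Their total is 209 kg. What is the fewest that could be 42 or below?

5

Let j be the number exceeding 42. Then the total is ≥ 43·j + 0·(9 − j) = 0 + 43j.
So 43j ≤ 209 and j ≤ 4; hence at least 9 − 4 = 5 are ≤ 42.
Exactly 5 works: 5 values at 0 and 4 at 43 total 172; raise one of the low values by 37 (still ≤ 42) to hit 209.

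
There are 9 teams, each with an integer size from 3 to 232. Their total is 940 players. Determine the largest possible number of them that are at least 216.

Suppose k of them are at least 216. Those contribute at least 216 each and the other 9 − k at least 3 each.
So the total is at least 216k + 3(9 − k) = 27 + 213k. This must be ≤ 940, giving k ≤ 4.
k = 4 is achieved by 4 values at 216 and 5 at 3, total 879; add 61 to one value (staying below 216) to reach 940.

4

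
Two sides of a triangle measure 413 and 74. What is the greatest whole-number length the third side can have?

486

The third side must be less than 413 + 74 = 487.
The largest integer below 487 is 486.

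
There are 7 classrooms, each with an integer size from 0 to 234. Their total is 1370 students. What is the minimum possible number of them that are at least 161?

If only k of them are at least 161, the other 7 − k are at most 160, so the total is at most k·234 + (7 − k)·160.
This must reach 1370, so k·234 + (7 − k)·160 ≥ 1370, giving k ≥ 4.
Exactly 4 works: 4 values at 234 and 3 at 160 total 1416; lower one of the high values by 46 (still ≥ 161) to hit 1370.

4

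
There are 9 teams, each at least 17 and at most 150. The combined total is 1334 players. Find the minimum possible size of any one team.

Minimizing one value means maximizing the remaining 8.
The other 8 contribute at most 8 × 150 = 1200, leaving at least 1334 − 1200 = 134.
Since 134 ≥ 17, this is achievable: one at 134 and 8 at 150.

134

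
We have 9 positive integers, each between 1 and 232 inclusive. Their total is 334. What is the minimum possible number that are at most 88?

6

Let j be the number exceeding 88. Then the total is ≥ 89·j + 1·(9 − j) = 9 + 88j.
So 88j ≤ 325 and j ≤ 3; hence at least 9 − 3 = 6 are ≤ 88.
Exactly 6 works: 6 values at 1 and 3 at 89 total 273; raise one of the low values by 61 (still ≤ 88) to hit 334.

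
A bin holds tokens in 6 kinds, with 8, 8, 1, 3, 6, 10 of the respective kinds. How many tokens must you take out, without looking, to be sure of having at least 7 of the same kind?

29

In the worst case you take as many as possible of each kind without reaching 7: 6 + 6 + 1 + 3 + 6 + 6 = 28.
The next one must give 7 of some kind, so 28 + 1 = 29.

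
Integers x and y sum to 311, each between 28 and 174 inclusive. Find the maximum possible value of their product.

24180

xy = x(311 − x) is maximized when x is as near 311/2 as the bounds allow.
Taking x = 155 and y = 156 (both in [28, 174]) gives xy = 24180.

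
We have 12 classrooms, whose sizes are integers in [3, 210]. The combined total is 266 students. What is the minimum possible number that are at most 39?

6

Let j be the number exceeding 39. Then the total is ≥ 40·j + 3·(12 − j) = 36 + 37j.
So 37j ≤ 230 and j ≤ 6; hence at least 12 − 6 = 6 are ≤ 39.
Exactly 6 works: 6 values at 3 and 6 at 40 total 258; raise one of the low values by 8 (still ≤ 39) to hit 266.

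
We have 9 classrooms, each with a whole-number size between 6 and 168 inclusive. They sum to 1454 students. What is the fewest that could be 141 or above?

7

If only k of them are at least 141, the other 9 − k are at most 140, so the total is at most k·168 + (9 − k)·140.
This must reach 1454, so k·168 + (9 − k)·140 ≥ 1454, giving k ≥ 7.
Exactly 7 works: 7 values at 168 and 2 at 140 total 1456; lower one of the high values by 2 (still ≥ 141) to hit 1454.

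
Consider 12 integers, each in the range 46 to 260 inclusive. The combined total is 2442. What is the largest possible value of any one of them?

260

Maximizing one value means minimizing the remaining 11.
The other 11 contribute at least 11 × 46 = 506, leaving at most 2442 − 506 = 1936.
But each integer is capped at 260, so the maximum is 260.
Achievable: one at 260 and the other 11 totalling 2182, which fits since 11 × 46 ≤ 2182 ≤ 11 × 260.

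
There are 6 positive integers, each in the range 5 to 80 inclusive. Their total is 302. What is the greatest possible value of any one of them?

Maximizing one value means minimizing the remaining 5.
The other 5 contribute at least 5 × 5 = 25, leaving at most 302 − 25 = 277.
But each integer is capped at 80, so the maximum is 80.
Achievable: one at 80 and the other 5 totalling 222, which fits since 5 × 5 ≤ 222 ≤ 5 × 80.

80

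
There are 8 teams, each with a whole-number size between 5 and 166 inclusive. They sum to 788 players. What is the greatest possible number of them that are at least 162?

Suppose k of them are at least 162. Those contribute at least 162 each and the other 8 − k at least 5 each.
So the total is at least 162k + 5(8 − k) = 40 + 157k. This must be ≤ 788, giving k ≤ 4.
k = 4 is achieved by 4 values at 162 and 4 at 5, total 668; add 120 to one value (staying below 162) to reach 788.

4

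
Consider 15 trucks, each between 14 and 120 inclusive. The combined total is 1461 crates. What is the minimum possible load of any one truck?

14

To make one truck as small as possible, make the other 14 as large as possible.
The other 14 can take up 14 × 120 = 1680 ≥ 1461 − 14, so one truck can sit at its floor of 14.
Achievable: one at 14 and the other 14 totalling 1447, which fits since 14 × 14 ≤ 1447 ≤ 14 × 120.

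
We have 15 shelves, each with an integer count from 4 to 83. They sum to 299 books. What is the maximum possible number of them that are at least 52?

4

With k values at 52 or above and the rest at least 4, the sum is at least 60 + 48k.
Since the sum is 299, we need 48k ≤ 239, i.e. k ≤ 4.
k = 4 is achieved by 4 values at 52 and 11 at 4, total 252; add 47 to one value (staying below 52) to reach 299.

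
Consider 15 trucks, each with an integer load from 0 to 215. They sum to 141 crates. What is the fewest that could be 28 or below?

Each value above 28 is at least 29, contributing at least 29 − 0 = 29 above the floor 0.
The sum exceeds the floor total 0 by 141, so at most ⌊141/29⌋ = 4 exceed 28, and at least 11 are ≤ 28.
Exactly 11 works: 11 values at 0 and 4 at 29 total 116; raise one of the low values by 25 (still ≤ 28) to hit 141.

11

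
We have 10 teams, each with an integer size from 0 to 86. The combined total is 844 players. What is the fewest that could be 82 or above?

7

Each value short of 82 is at most 81, costing at least 86 − 81 = 5 against the maximum total of 860.
We can afford to lose at most 860 − 844 = 16, so at most ⌊16/5⌋ = 3 fall short, and at least 7 are ≥ 82.
Exactly 7 works: 7 values at 86 and 3 at 81 total 845; lower one of the high values by 1 (still ≥ 82) to hit 844.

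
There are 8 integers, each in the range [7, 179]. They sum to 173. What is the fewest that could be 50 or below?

6

Each value above 50 is at least 51, contributing at least 51 − 7 = 44 above the floor 7.
The sum exceeds the floor total 56 by 117, so at most ⌊117/44⌋ = 2 exceed 50, and at least 6 are ≤ 50.
Exactly 6 works: 6 values at 7 and 2 at 51 total 144; raise one of the low values by 29 (still ≤ 50) to hit 173.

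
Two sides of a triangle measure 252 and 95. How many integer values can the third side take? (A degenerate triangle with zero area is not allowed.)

189

The triangle inequality gives |252 − 95| < c < 252 + 95, i.e. 157 < c < 347.
So c can be any integer from 158 to 346: 189 values.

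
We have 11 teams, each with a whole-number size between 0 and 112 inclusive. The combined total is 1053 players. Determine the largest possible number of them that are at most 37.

Suppose k of them are at most 37. Those contribute at most 37 each and the rest at most 112 each.
So the total is at most 37k + 112(11 − k) = 1232 − 75k. This must still be ≥ 1053, so k ≤ 2.
k = 2 is achieved by 2 values at 37 and 9 at 112, total 1082; lower one of the 112's by 29 (still > 37) to reach 1053.

2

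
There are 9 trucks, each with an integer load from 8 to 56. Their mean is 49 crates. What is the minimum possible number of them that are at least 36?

6

The total is 9 × 49 = 441.
Suppose at most 9 − j of them reach 36; then j values are ≤ 35 and the rest ≤ 56.
The total is then ≤ 35·j + 56·(9 − j) = 504 − 21j. For this to be ≥ 441 we need j ≤ 3, so at least 9 − 3 = 6 must reach 36.
Exactly 6 works: 6 values at 56 and 3 at 35 total 441.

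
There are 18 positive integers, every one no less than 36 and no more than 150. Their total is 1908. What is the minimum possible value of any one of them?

36

To make one integer as small as possible, make the other 17 as large as possible.
The other 17 can take up 17 × 150 = 2550 ≥ 1908 − 36, so one integer can sit at its floor of 36.
Achievable: one at 36 and the other 17 totalling 1872, which fits since 17 × 36 ≤ 1872 ≤ 17 × 150.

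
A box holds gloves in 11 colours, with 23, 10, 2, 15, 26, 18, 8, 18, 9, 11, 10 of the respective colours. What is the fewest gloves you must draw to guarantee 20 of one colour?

In the worst case you take as many as possible of each colour without reaching 20: 19 + 10 + 2 + 15 + 19 + 18 + 8 + 18 + 9 + 11 + 10 = 139.
The next one must give 20 of some colour, so 139 + 1 = 140.

140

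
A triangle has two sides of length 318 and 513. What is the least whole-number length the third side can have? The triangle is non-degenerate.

The third side must exceed |318 − 513| = 195.
The smallest integer above 195 is 196.

196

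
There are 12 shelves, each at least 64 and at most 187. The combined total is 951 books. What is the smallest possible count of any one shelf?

Minimizing one value means maximizing the remaining 11.
The other 11 can take up 11 × 187 = 2057 ≥ 951 − 64, so one shelf can sit at its floor of 64.
Achievable: one at 64 and the other 11 totalling 887, which fits since 11 × 64 ≤ 887 ≤ 11 × 187.

64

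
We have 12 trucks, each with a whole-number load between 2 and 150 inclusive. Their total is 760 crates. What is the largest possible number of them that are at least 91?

Suppose k of them are at least 91. Those contribute at least 91 each and the other 12 − k at least 2 each.
So the total is at least 91k + 2(12 − k) = 24 + 89k. This must be ≤ 760, giving k ≤ 8.
k = 8 is achieved by 8 values at 91 and 4 at 2, total 736; add 24 to one value (staying below 91) to reach 760.

8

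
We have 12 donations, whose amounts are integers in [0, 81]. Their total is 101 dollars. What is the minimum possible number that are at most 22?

8

If only k of them are at most 22, the other 12 − k are at least 23, so the total is at least (12 − k)·23 + k·0.
This is ≤ 101, so (12 − k)·23 + 0k ≤ 101, which gives k ≥ 8.
Exactly 8 works: 8 values at 0 and 4 at 23 total 92; raise one of the low values by 9 (still ≤ 22) to hit 101.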